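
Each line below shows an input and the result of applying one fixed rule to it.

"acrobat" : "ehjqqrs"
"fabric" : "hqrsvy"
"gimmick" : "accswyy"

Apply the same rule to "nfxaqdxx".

Looking at the pairs, the operation is to shift every letter 10 places backward in the alphabet (wrapping around), then sort the characters into alphabetical order.
"nfxaqdxx" → "dvnqgtnn" → "dgnnnqtv".

dgnnnqtv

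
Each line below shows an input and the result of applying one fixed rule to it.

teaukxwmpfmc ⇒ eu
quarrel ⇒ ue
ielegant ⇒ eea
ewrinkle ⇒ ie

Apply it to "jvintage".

ae

The rule is to keep every other character starting from the second (positions 2nd, 4th, 6th, ...), then keep only the vowels.
"jvintage" → "vnae" → "ae".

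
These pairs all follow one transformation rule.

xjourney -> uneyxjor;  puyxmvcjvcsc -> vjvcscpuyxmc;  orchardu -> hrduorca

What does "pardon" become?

ronpad

The pattern: swap the front and back halves of the string, then swap the first and last characters.
Applying both steps to "pardon": "donpar", then "ronpad".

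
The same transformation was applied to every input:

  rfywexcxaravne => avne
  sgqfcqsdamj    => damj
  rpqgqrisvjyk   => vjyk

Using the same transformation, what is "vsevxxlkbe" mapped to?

lkbe

The rule is to keep only the last 4 characters.
Applying that to "vsevxxlkbe" gives "lkbe".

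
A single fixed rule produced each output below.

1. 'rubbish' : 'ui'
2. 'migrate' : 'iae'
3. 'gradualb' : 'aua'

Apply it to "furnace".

uae

The rule is to keep only the vowels.
Doing the same to "furnace": "uae".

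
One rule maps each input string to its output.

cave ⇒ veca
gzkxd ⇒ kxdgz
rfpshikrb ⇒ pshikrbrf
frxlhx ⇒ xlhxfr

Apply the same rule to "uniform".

iformun

Rule — move the first 2 characters to the end (rotate left by 2).
Doing the same to "uniform": "iformun".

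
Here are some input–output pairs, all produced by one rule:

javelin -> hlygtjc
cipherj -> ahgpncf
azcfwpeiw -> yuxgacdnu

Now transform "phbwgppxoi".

In each case the input is transformed by: take characters alternately from the front and the back (1st, last, 2nd, 2nd-last, ...), then shift every letter 2 places backward in the alphabet (wrapping around).
For "phbwgppxoi" the result is "ngfmzvunen".

ngfmzvunen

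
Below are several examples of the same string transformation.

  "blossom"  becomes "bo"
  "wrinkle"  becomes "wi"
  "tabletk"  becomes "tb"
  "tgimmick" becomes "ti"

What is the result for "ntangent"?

na

The rule is to keep every other character starting from the first (positions 1st, 3rd, 5th, ...), then delete the last 2 characters.
So "ntangent" becomes "na".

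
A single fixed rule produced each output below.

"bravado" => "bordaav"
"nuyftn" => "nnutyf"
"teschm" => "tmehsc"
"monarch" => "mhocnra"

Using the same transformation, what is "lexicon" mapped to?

The transformation: take characters alternately from the front and the back (1st, last, 2nd, 2nd-last, ...).
So "lexicon" becomes "lneoxci".

lneoxci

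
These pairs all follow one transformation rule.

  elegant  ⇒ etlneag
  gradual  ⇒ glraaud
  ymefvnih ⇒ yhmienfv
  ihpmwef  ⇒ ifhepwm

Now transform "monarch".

mhocnra

Rule — take characters alternately from the front and the back (1st, last, 2nd, 2nd-last, ...).
On "monarch" that produces "mhocnra".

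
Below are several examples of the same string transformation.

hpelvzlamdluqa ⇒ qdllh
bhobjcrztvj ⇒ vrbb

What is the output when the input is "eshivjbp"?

The rule is to keep one character in every 3, starting at position 1 (positions 1st, 4th, 7th, ...), then reverse the string.
"eshivjbp" → "eib" → "bie".

bie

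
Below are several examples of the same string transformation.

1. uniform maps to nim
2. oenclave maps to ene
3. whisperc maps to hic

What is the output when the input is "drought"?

In each case the input is transformed by: swap each adjacent pair of characters (1↔2, 3↔4, ...), then keep one character in every 3, starting at position 1 (positions 1st, 4th, 7th, ...).
"drought" → "rduohgt" → "rot".
(Check on "uniform": → "nufirom" → "nim" ✓)

rot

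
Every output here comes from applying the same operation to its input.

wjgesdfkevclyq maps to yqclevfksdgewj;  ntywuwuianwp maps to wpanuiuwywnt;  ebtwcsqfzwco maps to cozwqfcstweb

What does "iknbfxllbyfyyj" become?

Each output is the input with this applied: reverse the string, then swap each adjacent pair of characters (1↔2, 3↔4, ...).
Starting from "iknbfxllbyfyyj": after the first operation, "jyyfybllxfbnki"; after the second, "yjfybyllfxnbik".

yjfybyllfxnbik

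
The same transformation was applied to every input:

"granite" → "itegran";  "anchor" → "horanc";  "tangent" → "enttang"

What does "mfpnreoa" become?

eoamfpnr

Rule — move the last 3 characters to the front (rotate right by 3).
For "mfpnreoa" the result is "eoamfpnr".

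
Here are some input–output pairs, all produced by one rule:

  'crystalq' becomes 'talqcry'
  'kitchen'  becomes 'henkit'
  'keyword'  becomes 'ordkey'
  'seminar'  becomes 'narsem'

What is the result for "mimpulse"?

ulsemim

Looking at the pairs, the operation is to move the first 3 characters to the end (rotate left by 3), then delete the first character.
"mimpulse" → "pulsemim" → "ulsemim".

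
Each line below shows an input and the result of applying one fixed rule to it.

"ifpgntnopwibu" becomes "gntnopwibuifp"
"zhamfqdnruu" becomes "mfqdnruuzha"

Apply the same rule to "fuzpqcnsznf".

pqcnsznffuz

The rule is to move the first 3 characters to the end (rotate left by 3).
Doing the same to "fuzpqcnsznf": "pqcnsznffuz".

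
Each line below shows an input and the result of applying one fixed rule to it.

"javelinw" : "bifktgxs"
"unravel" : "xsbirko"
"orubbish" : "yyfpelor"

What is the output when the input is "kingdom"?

daljhfk

The rule is to move the first 3 characters to the end (rotate left by 3), then shift every letter 3 places backward in the alphabet (wrapping around).
So "kingdom" becomes "daljhfk".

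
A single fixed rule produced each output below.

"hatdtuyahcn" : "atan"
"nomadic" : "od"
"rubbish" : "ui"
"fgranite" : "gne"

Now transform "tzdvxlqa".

zxa

The rule is to keep one character in every 3, starting at position 2 (positions 2nd, 5th, 8th, ...).
So "tzdvxlqa" becomes "zxa".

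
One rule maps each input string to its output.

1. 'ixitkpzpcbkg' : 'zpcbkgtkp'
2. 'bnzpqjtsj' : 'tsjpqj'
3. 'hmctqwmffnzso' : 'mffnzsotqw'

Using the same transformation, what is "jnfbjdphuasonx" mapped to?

phuasonxbjd

The pattern: delete the first 3 characters, then move the first 3 characters to the end (rotate left by 3).
"jnfbjdphuasonx" → "bjdphuasonx" → "phuasonxbjd".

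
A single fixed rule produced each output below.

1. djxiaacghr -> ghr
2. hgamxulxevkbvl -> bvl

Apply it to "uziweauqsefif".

In each case the input is transformed by: keep only the last 3 characters.
On "uziweauqsefif" that produces "fif".

fif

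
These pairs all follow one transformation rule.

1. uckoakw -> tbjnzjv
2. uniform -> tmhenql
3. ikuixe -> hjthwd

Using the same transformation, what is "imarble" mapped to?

hlzqakd

Looking at the pairs, the operation is to shift every letter 1 place backward in the alphabet (wrapping around).
On "imarble" that produces "hlzqakd".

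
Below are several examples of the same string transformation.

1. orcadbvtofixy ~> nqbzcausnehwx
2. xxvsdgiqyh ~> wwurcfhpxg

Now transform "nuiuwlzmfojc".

What's happening: shift every letter 1 place backward in the alphabet (wrapping around).
So "nuiuwlzmfojc" becomes "mthtvkylenib".

mthtvkylenib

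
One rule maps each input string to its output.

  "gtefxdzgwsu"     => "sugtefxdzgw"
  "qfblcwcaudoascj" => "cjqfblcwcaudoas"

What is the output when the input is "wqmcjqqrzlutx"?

txwqmcjqqrzlu

The rule is to move the last 2 characters to the front (rotate right by 2).
"wqmcjqqrzlutx" → "txwqmcjqqrzlu".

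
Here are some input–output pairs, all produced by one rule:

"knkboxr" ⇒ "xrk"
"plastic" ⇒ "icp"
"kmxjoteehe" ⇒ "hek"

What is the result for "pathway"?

ayp

The pattern: move the last 2 characters to the front (rotate right by 2), then keep only the first 3 characters.
"pathway" → "aypathw" → "ayp".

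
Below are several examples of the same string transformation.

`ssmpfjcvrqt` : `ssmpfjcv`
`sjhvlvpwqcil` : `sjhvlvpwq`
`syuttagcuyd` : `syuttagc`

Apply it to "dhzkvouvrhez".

What's happening: delete the last 3 characters.
Doing the same to "dhzkvouvrhez": "dhzkvouvr".

dhzkvouvr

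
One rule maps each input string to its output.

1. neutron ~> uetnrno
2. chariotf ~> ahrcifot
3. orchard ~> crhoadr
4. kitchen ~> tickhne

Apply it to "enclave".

cnleaev

What's happening: move the first 2 characters to the end (rotate left by 2), then take characters alternately from the front and the back (1st, last, 2nd, 2nd-last, ...).
Starting from "enclave": after the first operation, "claveen"; after the second, "cnleaev".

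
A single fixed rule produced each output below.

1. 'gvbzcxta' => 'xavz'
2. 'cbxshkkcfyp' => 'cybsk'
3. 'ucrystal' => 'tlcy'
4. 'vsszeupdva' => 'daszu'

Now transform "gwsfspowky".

wywfp

The rule is to keep every other character starting from the second (positions 2nd, 4th, 6th, ...), then move the last 2 characters to the front (rotate right by 2).
"gwsfspowky" → "wfpwy" → "wywfp".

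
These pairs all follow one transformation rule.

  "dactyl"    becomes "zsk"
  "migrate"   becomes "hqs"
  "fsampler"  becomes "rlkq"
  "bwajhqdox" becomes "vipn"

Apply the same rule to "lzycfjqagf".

Each output is the input with this applied: shift every letter 1 place backward in the alphabet (wrapping around), then keep every other character starting from the second (positions 2nd, 4th, 6th, ...).
For "lzycfjqagf", step one produces "kyxbeipzfe"; step two turns that into "ybize".

ybize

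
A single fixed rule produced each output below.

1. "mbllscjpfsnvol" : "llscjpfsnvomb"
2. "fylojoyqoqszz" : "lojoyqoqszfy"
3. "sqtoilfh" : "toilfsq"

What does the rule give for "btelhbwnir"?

elhbwnibt

In each case the input is transformed by: delete the last character, then move the first 2 characters to the end (rotate left by 2).
"btelhbwnir" → "btelhbwni" → "elhbwnibt".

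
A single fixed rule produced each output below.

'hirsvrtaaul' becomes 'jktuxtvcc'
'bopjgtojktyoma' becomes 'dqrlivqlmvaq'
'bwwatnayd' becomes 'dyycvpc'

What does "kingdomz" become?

mkpifq

The rule is to delete the last 2 characters, then shift every letter 2 places forward in the alphabet (wrapping around).
For "kingdomz", step one produces "kingdo"; step two turns that into "mkpifq".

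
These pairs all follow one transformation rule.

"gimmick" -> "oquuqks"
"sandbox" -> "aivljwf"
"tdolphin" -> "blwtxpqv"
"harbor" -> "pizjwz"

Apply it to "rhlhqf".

What's happening: shift every letter 8 places forward in the alphabet (wrapping around).
For "rhlhqf" the result is "zptpyn".

zptpyn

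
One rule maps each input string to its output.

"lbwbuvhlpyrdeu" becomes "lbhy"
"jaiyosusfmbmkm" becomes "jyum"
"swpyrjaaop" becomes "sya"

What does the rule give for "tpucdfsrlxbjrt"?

tcsx

What's happening: delete the last 3 characters, then keep one character in every 3, starting at position 1 (positions 1st, 4th, 7th, ...).
So "tpucdfsrlxbjrt" becomes "tcsx".
(Check on "jaiyosusfmbmkm": → "jaiyosusfmb" → "jyum" ✓)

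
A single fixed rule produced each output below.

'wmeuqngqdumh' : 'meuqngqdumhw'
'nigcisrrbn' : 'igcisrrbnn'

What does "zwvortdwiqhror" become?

wvortdwiqhrorz

Looking at the pairs, the operation is to move the first character to the end.
For "zwvortdwiqhror" the result is "wvortdwiqhrorz".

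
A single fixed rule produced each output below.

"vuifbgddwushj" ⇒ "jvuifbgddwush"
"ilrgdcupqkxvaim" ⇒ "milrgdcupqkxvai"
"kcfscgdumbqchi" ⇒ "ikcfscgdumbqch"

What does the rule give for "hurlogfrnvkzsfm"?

mhurlogfrnvkzsf

The transformation: move the last character to the front.
Applying that to "hurlogfrnvkzsfm" gives "mhurlogfrnvkzsf".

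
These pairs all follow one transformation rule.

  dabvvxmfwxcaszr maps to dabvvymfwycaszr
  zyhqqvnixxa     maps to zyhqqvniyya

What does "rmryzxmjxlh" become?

In each case the input is transformed by: replace every "x" with "y".
Doing the same to "rmryzxmjxlh": "rmryzymjylh".

rmryzymjylh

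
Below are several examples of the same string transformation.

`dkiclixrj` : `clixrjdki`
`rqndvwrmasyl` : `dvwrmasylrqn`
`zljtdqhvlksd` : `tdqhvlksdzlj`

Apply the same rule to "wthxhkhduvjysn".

xhkhduvjysnwth

Rule — move the first 3 characters to the end (rotate left by 3).
On "wthxhkhduvjysn" that produces "xhkhduvjysnwth".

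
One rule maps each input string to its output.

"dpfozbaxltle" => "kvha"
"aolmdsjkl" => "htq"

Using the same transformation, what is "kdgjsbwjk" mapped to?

Each output is the input with this applied: shift every letter 7 places forward in the alphabet (wrapping around), then keep one character in every 3, starting at position 1 (positions 1st, 4th, 7th, ...).
Starting from "kdgjsbwjk": after the first operation, "rknqzidqr"; after the second, "rqd".
(Check on "aolmdsjkl": → "hvstkzqrs" → "htq" ✓)

rqd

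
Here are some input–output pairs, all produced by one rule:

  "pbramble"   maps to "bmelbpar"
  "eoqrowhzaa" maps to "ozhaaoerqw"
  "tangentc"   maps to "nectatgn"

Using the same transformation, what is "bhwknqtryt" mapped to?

Rule — swap each adjacent pair of characters (1↔2, 3↔4, ...), then swap the front and back halves of the string.
"bhwknqtryt" → "hbkwqnrtty" → "nrttyhbkwq".

nrttyhbkwq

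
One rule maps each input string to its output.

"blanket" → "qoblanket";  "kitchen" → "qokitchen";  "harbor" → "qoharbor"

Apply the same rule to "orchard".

The transformation: prepend "qo".
For "orchard" the result is "qoorchard".

qoorchard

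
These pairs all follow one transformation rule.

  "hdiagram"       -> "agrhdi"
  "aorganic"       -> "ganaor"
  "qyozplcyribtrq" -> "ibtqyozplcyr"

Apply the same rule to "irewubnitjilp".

tjiirewubni

Looking at the pairs, the operation is to delete the last 2 characters, then move the last 3 characters to the front (rotate right by 3).
Applying that to "irewubnitjilp" gives "tjiirewubni".
(Check on "aorganic": → "aorgan" → "ganaor" ✓)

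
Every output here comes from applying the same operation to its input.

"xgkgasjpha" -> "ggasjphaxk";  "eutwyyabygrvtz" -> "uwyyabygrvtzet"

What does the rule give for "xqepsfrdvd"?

The transformation: move the first 2 characters to the end (rotate left by 2), then swap the first and last characters.
For "xqepsfrdvd", step one produces "epsfrdvdxq"; step two turns that into "qpsfrdvdxe".
(Check on "xgkgasjpha": → "kgasjphaxg" → "ggasjphaxk" ✓)

qpsfrdvdxe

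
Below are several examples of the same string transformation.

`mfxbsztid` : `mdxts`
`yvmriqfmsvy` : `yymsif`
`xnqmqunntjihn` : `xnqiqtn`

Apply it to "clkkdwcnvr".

Each output is the input with this applied: keep every other character starting from the first (positions 1st, 3rd, 5th, ...), then take characters alternately from the front and the back (1st, last, 2nd, 2nd-last, ...).
"clkkdwcnvr" → "ckdcv" → "cvkcd".

cvkcd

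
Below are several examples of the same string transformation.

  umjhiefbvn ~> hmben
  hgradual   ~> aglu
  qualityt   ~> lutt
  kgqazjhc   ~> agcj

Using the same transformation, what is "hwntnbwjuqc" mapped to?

The transformation: keep every other character starting from the second (positions 2nd, 4th, 6th, ...), then swap each adjacent pair of characters (1↔2, 3↔4, ...).
For "hwntnbwjuqc", step one produces "wtbjq"; step two turns that into "twjbq".

twjbq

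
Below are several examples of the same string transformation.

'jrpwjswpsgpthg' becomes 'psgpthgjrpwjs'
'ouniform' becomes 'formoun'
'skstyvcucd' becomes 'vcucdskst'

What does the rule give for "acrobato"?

The rule is to swap the front and back halves of the string, then delete the last character.
Starting from "acrobato": after the first operation, "batoacro"; after the second, "batoacr".

batoacr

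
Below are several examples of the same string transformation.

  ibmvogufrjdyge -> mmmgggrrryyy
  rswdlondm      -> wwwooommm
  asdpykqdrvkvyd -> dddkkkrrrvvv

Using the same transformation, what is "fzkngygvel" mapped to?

kkkyyyeee

The transformation: keep one character in every 3, starting at position 3 (positions 3rd, 6th, 9th, ...), then repeat every character 3 times.
"fzkngygvel" → "kye" → "kkkyyyeee".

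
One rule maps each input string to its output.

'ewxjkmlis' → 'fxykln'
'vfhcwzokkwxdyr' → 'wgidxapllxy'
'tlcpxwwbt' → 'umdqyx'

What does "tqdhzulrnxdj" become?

The pattern: delete the last 3 characters, then shift every letter 1 place forward in the alphabet (wrapping around).
For "tqdhzulrnxdj" the result is "ureiavmso".

ureiavmso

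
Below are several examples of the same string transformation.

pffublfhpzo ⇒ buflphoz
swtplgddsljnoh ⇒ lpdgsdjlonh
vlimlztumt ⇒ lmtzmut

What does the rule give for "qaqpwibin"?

wpbini

What's happening: delete the first 3 characters, then swap each adjacent pair of characters (1↔2, 3↔4, ...).
Applying that to "qaqpwibin" gives "wpbini".
(Check on "pffublfhpzo": → "ublfhpzo" → "buflphoz" ✓)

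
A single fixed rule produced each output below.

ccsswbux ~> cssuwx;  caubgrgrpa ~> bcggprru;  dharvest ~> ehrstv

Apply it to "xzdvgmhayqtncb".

Each output is the input with this applied: sort the characters into alphabetical order, then delete the first 2 characters.
For "xzdvgmhayqtncb", step one produces "abcdghmnqtvxyz"; step two turns that into "cdghmnqtvxyz".
(Check on "ccsswbux": → "bccssuwx" → "cssuwx" ✓)

cdghmnqtvxyz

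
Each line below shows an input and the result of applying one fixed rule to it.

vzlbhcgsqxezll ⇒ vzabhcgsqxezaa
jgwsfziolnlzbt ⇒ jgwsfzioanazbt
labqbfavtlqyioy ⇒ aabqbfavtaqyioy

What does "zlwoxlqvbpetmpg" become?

The pattern: replace every "l" with "a".
For "zlwoxlqvbpetmpg" the result is "zawoxaqvbpetmpg".

zawoxaqvbpetmpg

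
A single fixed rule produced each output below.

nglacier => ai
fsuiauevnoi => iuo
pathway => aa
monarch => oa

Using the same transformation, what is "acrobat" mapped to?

What's happening: keep every other character starting from the second (positions 2nd, 4th, 6th, ...), then keep only the vowels.
Applying both steps to "acrobat": "coa", then "oa".
(Check on "monarch": → "oac" → "oa" ✓)

oa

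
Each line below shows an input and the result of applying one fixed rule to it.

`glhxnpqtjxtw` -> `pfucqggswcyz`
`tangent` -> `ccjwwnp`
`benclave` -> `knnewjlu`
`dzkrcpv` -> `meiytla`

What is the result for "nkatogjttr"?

watcjccsxp

Each output is the input with this applied: shift every letter 9 places forward in the alphabet (wrapping around), then take characters alternately from the front and the back (1st, last, 2nd, 2nd-last, ...).
On "nkatogjttr": the first step gives "wtjcxpscca", and the second then gives "watcjccsxp".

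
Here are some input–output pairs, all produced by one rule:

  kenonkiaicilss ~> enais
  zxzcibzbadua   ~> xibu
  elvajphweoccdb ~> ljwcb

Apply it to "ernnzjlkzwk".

rzkk

The pattern: keep one character in every 3, starting at position 2 (positions 2nd, 5th, 8th, ...).
Applying that to "ernnzjlkzwk" gives "rzkk".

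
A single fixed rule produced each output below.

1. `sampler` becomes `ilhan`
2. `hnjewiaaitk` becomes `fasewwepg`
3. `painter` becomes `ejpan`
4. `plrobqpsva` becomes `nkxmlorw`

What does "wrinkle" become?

Each output is the input with this applied: shift every letter 4 places backward in the alphabet (wrapping around), then delete the first 2 characters.
For "wrinkle", step one produces "snejgha"; step two turns that into "ejgha".
(Check on "sampler": → "owilhan" → "ilhan" ✓)

ejgha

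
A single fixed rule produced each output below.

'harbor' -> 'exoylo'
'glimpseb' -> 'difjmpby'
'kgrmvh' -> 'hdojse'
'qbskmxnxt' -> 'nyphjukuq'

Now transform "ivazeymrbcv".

Rule — shift every letter 3 places backward in the alphabet (wrapping around).
So "ivazeymrbcv" becomes "fsxwbvjoyzs".

fsxwbvjoyzs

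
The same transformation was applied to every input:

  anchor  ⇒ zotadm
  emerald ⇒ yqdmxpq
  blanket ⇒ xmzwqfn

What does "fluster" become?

xgefqdr

What's happening: move the first character to the end, then shift every letter 12 places forward in the alphabet (wrapping around).
Applying both steps to "fluster": "lusterf", then "xgefqdr".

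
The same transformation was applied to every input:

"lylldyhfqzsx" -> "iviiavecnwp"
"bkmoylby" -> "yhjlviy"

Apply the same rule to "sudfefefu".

pracbcbc

What's happening: delete the last character, then shift every letter 3 places backward in the alphabet (wrapping around).
Applying both steps to "sudfefefu": "sudfefef", then "pracbcbc".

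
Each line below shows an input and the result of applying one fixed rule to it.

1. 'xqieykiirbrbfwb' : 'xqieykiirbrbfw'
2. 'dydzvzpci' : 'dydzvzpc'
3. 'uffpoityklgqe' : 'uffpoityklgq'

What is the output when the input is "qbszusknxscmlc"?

The rule is to delete the last character.
Doing the same to "qbszusknxscmlc": "qbszusknxscml".

qbszusknxscml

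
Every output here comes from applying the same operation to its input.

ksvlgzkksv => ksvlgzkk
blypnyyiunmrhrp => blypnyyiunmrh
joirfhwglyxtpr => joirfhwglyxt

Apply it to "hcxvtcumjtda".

hcxvtcumjt

The rule is to delete the last 2 characters.
"hcxvtcumjtda" → "hcxvtcumjt".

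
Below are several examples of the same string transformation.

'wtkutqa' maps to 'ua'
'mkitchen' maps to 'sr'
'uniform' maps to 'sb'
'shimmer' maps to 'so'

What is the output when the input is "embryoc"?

ly

Looking at the pairs, the operation is to shift every letter 10 places forward in the alphabet (wrapping around), then keep one character in every 3, starting at position 3 (positions 3rd, 6th, 9th, ...).
"embryoc" → "ly".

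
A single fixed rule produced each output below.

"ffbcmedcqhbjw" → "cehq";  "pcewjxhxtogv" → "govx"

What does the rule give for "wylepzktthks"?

kptz

What's happening: sort the characters into alphabetical order, then keep one character in every 3, starting at position 3 (positions 3rd, 6th, 9th, ...).
Starting from "wylepzktthks": after the first operation, "ehkklpsttwyz"; after the second, "kptz".
(Check on "pcewjxhxtogv": → "ceghjoptvwxx" → "govx" ✓)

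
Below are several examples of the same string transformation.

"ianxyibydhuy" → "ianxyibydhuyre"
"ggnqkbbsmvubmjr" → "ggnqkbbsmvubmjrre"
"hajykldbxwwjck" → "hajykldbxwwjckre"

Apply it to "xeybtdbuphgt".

xeybtdbuphgtre

The transformation: append "re".
For "xeybtdbuphgt" the result is "xeybtdbuphgtre".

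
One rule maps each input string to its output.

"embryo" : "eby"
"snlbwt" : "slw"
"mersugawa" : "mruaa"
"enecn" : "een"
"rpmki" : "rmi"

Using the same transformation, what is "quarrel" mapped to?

qarl

Each output is the input with this applied: keep every other character starting from the first (positions 1st, 3rd, 5th, ...).
Doing the same to "quarrel": "qarl".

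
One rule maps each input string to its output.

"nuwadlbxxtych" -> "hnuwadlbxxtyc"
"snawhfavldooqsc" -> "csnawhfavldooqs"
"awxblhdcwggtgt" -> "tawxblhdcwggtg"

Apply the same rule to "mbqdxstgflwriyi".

Each output is the input with this applied: move the last character to the front.
Doing the same to "mbqdxstgflwriyi": "imbqdxstgflwriy".

imbqdxstgflwriy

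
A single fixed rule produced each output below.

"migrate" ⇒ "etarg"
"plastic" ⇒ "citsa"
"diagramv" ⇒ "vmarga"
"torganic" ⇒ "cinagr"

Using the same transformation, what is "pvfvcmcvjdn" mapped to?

The pattern: delete the first 2 characters, then reverse the string.
So "pvfvcmcvjdn" becomes "ndjvcmcvf".

ndjvcmcvf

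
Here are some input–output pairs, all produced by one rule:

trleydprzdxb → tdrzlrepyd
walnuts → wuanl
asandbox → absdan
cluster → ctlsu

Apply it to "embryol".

eymrb

What's happening: delete the last 2 characters, then take characters alternately from the front and the back (1st, last, 2nd, 2nd-last, ...).
Doing the same to "embryol": "eymrb".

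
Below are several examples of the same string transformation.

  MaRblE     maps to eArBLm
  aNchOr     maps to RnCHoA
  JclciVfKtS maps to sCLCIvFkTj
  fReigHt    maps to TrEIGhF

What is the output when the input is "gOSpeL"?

What's happening: flip the case of every letter, then swap the first and last characters.
Working it through for "gOSpeL": intermediate "GosPEl", final "losPEG".

losPEG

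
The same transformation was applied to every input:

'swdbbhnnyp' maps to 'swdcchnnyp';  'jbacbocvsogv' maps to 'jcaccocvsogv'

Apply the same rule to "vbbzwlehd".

vcczwlehd

Each output is the input with this applied: replace every "b" with "c".
Doing the same to "vbbzwlehd": "vcczwlehd".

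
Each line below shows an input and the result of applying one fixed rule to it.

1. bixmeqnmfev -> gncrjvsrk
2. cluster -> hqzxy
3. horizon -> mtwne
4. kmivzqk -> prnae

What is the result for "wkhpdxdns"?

bpmuici

Each output is the input with this applied: shift every letter 5 places forward in the alphabet (wrapping around), then delete the last 2 characters.
Applying both steps to "wkhpdxdns": "bpmuicisx", then "bpmuici".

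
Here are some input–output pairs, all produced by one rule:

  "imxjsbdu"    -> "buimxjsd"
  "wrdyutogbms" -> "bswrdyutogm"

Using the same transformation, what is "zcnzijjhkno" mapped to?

kozcnzijjhn

What's happening: move the last 2 characters to the front (rotate right by 2), then swap the first and last characters.
On "zcnzijjhkno": the first step gives "nozcnzijjhk", and the second then gives "kozcnzijjhn".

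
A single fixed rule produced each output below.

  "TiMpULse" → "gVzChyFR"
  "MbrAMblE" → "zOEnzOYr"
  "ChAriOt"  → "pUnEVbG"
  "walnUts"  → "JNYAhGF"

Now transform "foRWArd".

SBejnEQ

Looking at the pairs, the operation is to shift every letter 13 places forward in the alphabet (wrapping around) — i.e. ROT13, then flip the case of every letter.
On "foRWArd": the first step gives "sbEJNeq", and the second then gives "SBejnEQ".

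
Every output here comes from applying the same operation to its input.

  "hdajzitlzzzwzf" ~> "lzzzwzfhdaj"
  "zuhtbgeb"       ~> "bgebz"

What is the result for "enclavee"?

What's happening: swap the front and back halves of the string, then delete the last 3 characters.
For "enclavee", step one produces "aveeencl"; step two turns that into "aveee".

aveee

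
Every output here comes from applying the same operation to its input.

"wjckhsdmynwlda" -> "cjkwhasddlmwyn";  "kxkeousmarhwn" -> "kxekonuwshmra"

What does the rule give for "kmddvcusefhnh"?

dmdkvhcnuhsfe

Each output is the input with this applied: move the first 2 characters to the end (rotate left by 2), then take characters alternately from the front and the back (1st, last, 2nd, 2nd-last, ...).
Doing the same to "kmddvcusefhnh": "dmdkvhcnuhsfe".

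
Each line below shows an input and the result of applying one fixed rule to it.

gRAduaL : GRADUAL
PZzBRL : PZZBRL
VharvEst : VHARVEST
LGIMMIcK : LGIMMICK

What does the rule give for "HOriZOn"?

HORIZON

The pattern: convert every letter to uppercase.
Applying that to "HOriZOn" gives "HORIZON".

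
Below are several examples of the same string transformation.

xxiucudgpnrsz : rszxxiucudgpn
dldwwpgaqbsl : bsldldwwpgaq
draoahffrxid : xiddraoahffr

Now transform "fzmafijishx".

shxfzmafiji

Looking at the pairs, the operation is to move the last 3 characters to the front (rotate right by 3).
On "fzmafijishx" that produces "shxfzmafiji".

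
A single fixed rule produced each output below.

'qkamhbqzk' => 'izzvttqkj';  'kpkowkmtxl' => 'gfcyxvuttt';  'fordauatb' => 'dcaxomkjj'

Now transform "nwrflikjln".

Looking at the pairs, the operation is to sort the characters into reverse alphabetical order, then shift every letter 9 places forward in the alphabet (wrapping around).
For "nwrflikjln", step one produces "wrnnllkjif"; step two turns that into "fawwuutsro".

fawwuutsro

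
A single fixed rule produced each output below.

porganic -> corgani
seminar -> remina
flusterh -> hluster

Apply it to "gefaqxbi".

iefaqxb

The pattern: delete the first character, then move the last character to the front.
For "gefaqxbi", step one produces "efaqxbi"; step two turns that into "iefaqxb".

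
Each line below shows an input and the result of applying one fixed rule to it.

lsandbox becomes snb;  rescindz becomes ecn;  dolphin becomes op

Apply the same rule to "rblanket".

Each output is the input with this applied: keep every other character starting from the second (positions 2nd, 4th, 6th, ...), then delete the last character.
For "rblanket", step one produces "bakt"; step two turns that into "bak".

bak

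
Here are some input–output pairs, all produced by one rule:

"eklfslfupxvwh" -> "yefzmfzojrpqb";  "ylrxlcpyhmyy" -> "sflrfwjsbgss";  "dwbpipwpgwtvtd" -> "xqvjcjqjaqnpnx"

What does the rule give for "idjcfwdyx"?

The transformation: shift every letter 6 places backward in the alphabet (wrapping around).
So "idjcfwdyx" becomes "cxdwzqxsr".

cxdwzqxsr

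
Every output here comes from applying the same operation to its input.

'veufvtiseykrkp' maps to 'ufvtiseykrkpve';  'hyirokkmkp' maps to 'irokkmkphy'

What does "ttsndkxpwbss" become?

sndkxpwbsstt

What's happening: move the first 2 characters to the end (rotate left by 2).
For "ttsndkxpwbss" the result is "sndkxpwbsstt".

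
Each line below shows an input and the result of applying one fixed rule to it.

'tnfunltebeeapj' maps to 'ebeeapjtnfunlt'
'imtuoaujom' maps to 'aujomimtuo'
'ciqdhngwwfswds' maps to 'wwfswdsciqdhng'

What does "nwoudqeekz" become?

Rule — swap the front and back halves of the string.
So "nwoudqeekz" becomes "qeekznwoud".

qeekznwoud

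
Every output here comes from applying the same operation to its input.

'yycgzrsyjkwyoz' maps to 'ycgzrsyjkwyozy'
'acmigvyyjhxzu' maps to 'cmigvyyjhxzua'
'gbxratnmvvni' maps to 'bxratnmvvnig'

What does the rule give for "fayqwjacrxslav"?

ayqwjacrxslavf

In each case the input is transformed by: move the first character to the end.
"fayqwjacrxslav" → "ayqwjacrxslavf".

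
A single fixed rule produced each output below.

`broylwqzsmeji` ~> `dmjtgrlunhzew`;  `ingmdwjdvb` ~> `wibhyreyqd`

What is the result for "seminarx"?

szhdivmn

Looking at the pairs, the operation is to shift every letter 5 places backward in the alphabet (wrapping around), then swap the first and last characters.
For "seminarx", step one produces "nzhdivms"; step two turns that into "szhdivmn".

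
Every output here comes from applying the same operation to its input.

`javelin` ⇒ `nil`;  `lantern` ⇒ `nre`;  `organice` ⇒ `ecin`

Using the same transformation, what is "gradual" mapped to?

In each case the input is transformed by: take characters alternately from the front and the back (1st, last, 2nd, 2nd-last, ...), then keep every other character starting from the second (positions 2nd, 4th, 6th, ...).
"gradual" → "glraaud" → "lau".

lau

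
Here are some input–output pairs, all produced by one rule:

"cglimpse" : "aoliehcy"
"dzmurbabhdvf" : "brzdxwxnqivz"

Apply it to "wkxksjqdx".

tzmfogtgs

The transformation: reverse the string, then shift every letter 4 places backward in the alphabet (wrapping around).
Applying both steps to "wkxksjqdx": "xdqjskxkw", then "tzmfogtgs".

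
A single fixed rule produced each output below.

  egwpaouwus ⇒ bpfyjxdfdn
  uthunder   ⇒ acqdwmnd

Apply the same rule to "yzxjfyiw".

What's happening: shift every letter 9 places forward in the alphabet (wrapping around), then swap the first and last characters.
On "yzxjfyiw": the first step gives "higsohrf", and the second then gives "figsohrh".

figsohrh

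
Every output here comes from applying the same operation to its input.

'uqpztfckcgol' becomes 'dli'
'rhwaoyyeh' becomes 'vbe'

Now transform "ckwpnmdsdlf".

aic

Rule — shift every letter 3 places backward in the alphabet (wrapping around), then keep only the last 3 characters.
Applying both steps to "ckwpnmdsdlf": "zhtmkjapaic", then "aic".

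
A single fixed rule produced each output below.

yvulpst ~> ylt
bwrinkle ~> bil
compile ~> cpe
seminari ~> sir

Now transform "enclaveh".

The transformation: keep one character in every 3, starting at position 1 (positions 1st, 4th, 7th, ...).
So "enclaveh" becomes "ele".

ele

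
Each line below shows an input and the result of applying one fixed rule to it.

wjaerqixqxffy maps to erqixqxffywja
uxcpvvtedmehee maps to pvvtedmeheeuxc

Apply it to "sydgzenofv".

gzenofvsyd

Looking at the pairs, the operation is to move the first 3 characters to the end (rotate left by 3).
So "sydgzenofv" becomes "gzenofvsyd".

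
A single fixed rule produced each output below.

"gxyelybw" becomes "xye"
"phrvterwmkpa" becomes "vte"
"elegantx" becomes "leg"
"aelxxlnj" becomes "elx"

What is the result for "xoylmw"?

Rule — swap the front and back halves of the string, then keep only the last 3 characters.
Starting from "xoylmw": after the first operation, "lmwxoy"; after the second, "xoy".
(Check on "elegantx": → "antxeleg" → "leg" ✓)

xoy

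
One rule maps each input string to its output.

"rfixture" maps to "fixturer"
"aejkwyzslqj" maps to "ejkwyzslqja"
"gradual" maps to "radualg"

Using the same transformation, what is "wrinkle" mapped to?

rinklew

Looking at the pairs, the operation is to move the first character to the end.
For "wrinkle" the result is "rinklew".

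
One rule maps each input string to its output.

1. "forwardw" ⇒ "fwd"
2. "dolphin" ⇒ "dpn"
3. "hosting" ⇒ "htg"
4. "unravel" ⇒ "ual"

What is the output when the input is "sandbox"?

sdx

Each output is the input with this applied: keep one character in every 3, starting at position 1 (positions 1st, 4th, 7th, ...).
Doing the same to "sandbox": "sdx".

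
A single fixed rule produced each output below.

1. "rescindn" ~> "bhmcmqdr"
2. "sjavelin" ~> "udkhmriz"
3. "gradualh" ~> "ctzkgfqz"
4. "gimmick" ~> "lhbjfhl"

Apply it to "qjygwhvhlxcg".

What's happening: shift every letter 1 place backward in the alphabet (wrapping around), then move the first 3 characters to the end (rotate left by 3).
So "qjygwhvhlxcg" becomes "fvgugkwbfpix".

fvgugkwbfpix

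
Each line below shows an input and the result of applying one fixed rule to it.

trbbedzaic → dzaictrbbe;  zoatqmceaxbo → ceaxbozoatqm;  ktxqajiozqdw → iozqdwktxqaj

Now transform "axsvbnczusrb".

czusrbaxsvbn

Each output is the input with this applied: swap the front and back halves of the string.
Applying that to "axsvbnczusrb" gives "czusrbaxsvbn".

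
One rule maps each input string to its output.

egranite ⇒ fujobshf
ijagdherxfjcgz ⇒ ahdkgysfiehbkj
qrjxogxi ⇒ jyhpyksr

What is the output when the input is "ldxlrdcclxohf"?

gipymddesmyem

Looking at the pairs, the operation is to reverse the string, then shift every letter 1 place forward in the alphabet (wrapping around).
Starting from "ldxlrdcclxohf": after the first operation, "fhoxlccdrlxdl"; after the second, "gipymddesmyem".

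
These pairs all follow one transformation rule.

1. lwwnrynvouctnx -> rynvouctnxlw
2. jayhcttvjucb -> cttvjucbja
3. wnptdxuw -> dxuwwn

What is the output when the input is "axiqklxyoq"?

The rule is to move the first 2 characters to the end (rotate left by 2), then delete the first 2 characters.
On "axiqklxyoq": the first step gives "iqklxyoqax", and the second then gives "klxyoqax".

klxyoqax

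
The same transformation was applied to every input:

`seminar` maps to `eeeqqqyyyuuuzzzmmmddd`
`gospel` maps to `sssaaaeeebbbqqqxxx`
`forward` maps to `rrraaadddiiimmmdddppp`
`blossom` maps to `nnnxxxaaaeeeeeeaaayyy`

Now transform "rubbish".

dddgggnnnnnnuuueeettt

What's happening: shift every letter 12 places forward in the alphabet (wrapping around), then repeat every character 3 times.
Starting from "rubbish": after the first operation, "dgnnuet"; after the second, "dddgggnnnnnnuuueeettt".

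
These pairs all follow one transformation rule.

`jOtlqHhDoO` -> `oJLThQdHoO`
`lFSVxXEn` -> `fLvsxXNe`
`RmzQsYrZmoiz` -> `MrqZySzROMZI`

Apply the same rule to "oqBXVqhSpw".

QOxbQvsHWP

Rule — flip the case of every letter, then swap each adjacent pair of characters (1↔2, 3↔4, ...).
"oqBXVqhSpw" → "OQbxvQHsPW" → "QOxbQvsHWP".
(Check on "lFSVxXEn": → "LfsvXxeN" → "fLvsxXNe" ✓)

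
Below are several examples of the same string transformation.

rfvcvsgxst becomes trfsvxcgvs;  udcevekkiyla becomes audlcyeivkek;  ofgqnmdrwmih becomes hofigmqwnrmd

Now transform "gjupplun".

In each case the input is transformed by: swap the first and last characters, then take characters alternately from the front and the back (1st, last, 2nd, 2nd-last, ...).
On "gjupplun": the first step gives "njupplug", and the second then gives "ngjuulpp".
(Check on "rfvcvsgxst": → "tfvcvsgxsr" → "trfsvxcgvs" ✓)

ngjuulpp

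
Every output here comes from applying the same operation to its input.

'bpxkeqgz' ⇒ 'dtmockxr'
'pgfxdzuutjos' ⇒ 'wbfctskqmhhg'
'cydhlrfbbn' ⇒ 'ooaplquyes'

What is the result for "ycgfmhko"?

uxblptsz

The pattern: shift every letter 13 places forward in the alphabet (wrapping around) — i.e. ROT13, then move the last 3 characters to the front (rotate right by 3).
So "ycgfmhko" becomes "uxblptsz".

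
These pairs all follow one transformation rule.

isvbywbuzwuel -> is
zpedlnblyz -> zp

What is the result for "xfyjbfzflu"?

Rule — keep only the first 2 characters.
Applying that to "xfyjbfzflu" gives "xf".

xf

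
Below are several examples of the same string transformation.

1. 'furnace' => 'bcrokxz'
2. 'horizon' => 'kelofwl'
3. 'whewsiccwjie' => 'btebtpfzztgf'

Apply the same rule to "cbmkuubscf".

Each output is the input with this applied: move the last character to the front, then shift every letter 3 places backward in the alphabet (wrapping around).
Applying both steps to "cbmkuubscf": "fcbmkuubsc", then "czyjhrrypz".

czyjhrrypz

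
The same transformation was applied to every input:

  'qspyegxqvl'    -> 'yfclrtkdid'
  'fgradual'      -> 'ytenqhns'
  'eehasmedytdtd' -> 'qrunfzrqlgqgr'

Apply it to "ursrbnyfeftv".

The rule is to swap the first and last characters, then shift every letter 13 places forward in the alphabet (wrapping around) — i.e. ROT13.
"ursrbnyfeftv" → "vrsrbnyfeftu" → "iefeoalsrsgh".
(Check on "eehasmedytdtd": → "dehasmedytdte" → "qrunfzrqlgqgr" ✓)

iefeoalsrsgh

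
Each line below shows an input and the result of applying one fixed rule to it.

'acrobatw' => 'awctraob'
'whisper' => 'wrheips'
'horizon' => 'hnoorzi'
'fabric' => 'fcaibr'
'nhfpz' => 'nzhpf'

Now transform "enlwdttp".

epntltwd

Each output is the input with this applied: take characters alternately from the front and the back (1st, last, 2nd, 2nd-last, ...).
So "enlwdttp" becomes "epntltwd".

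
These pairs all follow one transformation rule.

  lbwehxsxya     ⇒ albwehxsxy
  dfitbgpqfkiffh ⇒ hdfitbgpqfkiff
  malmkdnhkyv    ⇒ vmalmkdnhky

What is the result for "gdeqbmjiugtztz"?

The rule is to move the last character to the front.
On "gdeqbmjiugtztz" that produces "zgdeqbmjiugtzt".

zgdeqbmjiugtzt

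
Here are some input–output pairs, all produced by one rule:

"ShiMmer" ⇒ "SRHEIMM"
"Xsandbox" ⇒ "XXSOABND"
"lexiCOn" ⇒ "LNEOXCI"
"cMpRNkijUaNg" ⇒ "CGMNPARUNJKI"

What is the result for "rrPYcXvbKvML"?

RLRMPVYKCBXV

Each output is the input with this applied: take characters alternately from the front and the back (1st, last, 2nd, 2nd-last, ...), then convert every letter to uppercase.
Starting from "rrPYcXvbKvML": after the first operation, "rLrMPvYKcbXv"; after the second, "RLRMPVYKCBXV".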